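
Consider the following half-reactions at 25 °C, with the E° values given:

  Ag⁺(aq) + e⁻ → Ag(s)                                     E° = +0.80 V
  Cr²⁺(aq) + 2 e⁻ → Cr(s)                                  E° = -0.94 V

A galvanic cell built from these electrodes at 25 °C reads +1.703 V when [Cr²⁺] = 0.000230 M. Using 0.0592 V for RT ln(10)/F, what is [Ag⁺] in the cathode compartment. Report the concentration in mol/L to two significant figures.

Ag⁺/Ag is the cathode, Cr²⁺/Cr the anode: E°cell = +1.74 V, n = 2.
Overall reaction: 2 Ag⁺(aq) + Cr(s) → 2 Ag(s) + Cr²⁺(aq); Q = [Cr²⁺]^1/[Ag⁺]^2.
From E = E° − (0.0592/n) log Q: log Q = (E° − E)·n/0.0592 = (+1.74 − (+1.703))·2/0.0592 = 1.2500.
So 2·log[Ag⁺] = 1·log(0.00023) − log Q = -3.6383 − (1.2500) = -4.8883; log[Ag⁺] = -4.8883 / 2 = -2.4442; [Ag⁺] = 10^(-2.4442) ≈ 0.0036 M.

0.0036 M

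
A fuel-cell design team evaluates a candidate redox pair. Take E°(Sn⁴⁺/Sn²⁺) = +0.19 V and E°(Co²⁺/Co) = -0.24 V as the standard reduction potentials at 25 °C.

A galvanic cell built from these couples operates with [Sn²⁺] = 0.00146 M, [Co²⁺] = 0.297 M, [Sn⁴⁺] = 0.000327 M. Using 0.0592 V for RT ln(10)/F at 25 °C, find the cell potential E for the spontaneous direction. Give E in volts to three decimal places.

+0.426 V

Sn⁴⁺/Sn²⁺ is the cathode (higher E°), Co²⁺/Co the anode: E°cell = +0.19 − (-0.24) = +0.43 V, n = 2.
Overall: Sn⁴⁺(aq) + Co(s) → Sn²⁺(aq) + Co²⁺(aq)
Q = [Sn²⁺]·[Co²⁺] / ([Sn⁴⁺]); log Q = 0.123.
E = E° − (0.0592/n) log Q = +0.43 − (0.0592/2)(0.123) = +0.426 V.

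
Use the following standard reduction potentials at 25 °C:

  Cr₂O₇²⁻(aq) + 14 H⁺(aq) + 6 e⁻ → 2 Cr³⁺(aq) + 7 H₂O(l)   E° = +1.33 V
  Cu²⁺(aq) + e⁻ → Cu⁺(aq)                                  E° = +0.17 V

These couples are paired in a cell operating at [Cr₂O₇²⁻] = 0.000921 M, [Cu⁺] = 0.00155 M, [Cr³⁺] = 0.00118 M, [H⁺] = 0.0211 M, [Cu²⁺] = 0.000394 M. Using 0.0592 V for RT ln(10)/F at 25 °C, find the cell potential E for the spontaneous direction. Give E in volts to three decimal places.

+0.992 V

Cr₂O₇²⁻/Cr³⁺ is the cathode (higher E°), Cu²⁺/Cu⁺ the anode: E°cell = +1.33 − (+0.17) = +1.16 V, n = 6.
Overall: Cr₂O₇²⁻(aq) + 14 H⁺(aq) + 6 Cu⁺(aq) → 2 Cr³⁺(aq) + 7 H₂O(l) + 6 Cu²⁺(aq)
Q = [Cr³⁺]^2·[Cu²⁺]^6 / ([Cr₂O₇²⁻]·[H⁺]^14·[Cu⁺]^6); log Q = 17.071.
E = E° − (0.0592/n) log Q = +1.16 − (0.0592/6)(17.071) = +0.992 V.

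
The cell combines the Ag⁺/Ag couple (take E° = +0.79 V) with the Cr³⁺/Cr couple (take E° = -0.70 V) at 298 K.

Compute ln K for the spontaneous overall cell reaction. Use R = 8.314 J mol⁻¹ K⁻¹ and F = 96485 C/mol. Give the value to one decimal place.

174.1

Cathode: Ag⁺/Ag; anode: Cr³⁺/Cr. E°cell = (+0.79) − (-0.70) = +1.49 V, with n = 3.
ΔG° = −nFE° = −RT ln K, so ln K = nFE°/(RT) = (3)(96485)(+1.49) / ((8.314)(298)) = 174.077.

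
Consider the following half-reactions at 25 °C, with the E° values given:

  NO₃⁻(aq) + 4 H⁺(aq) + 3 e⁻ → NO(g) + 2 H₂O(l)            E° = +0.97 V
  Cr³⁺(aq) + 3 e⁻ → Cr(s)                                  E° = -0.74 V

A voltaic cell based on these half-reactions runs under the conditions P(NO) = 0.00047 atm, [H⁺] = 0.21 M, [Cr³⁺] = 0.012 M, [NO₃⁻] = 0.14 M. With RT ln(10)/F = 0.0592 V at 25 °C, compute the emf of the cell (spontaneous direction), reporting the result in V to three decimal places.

+1.743 V

NO₃⁻/NO is the cathode (higher E°), Cr³⁺/Cr the anode: E°cell = +0.97 − (-0.74) = +1.71 V, n = 3.
Overall: NO₃⁻(aq) + 4 H⁺(aq) + Cr(s) → NO(g) + 2 H₂O(l) + Cr³⁺(aq)
Q = P(NO)·[Cr³⁺] / ([NO₃⁻]·[H⁺]^4); log Q = -1.684.
E = E° − (0.0592/n) log Q = +1.71 − (0.0592/3)(-1.684) = +1.743 V.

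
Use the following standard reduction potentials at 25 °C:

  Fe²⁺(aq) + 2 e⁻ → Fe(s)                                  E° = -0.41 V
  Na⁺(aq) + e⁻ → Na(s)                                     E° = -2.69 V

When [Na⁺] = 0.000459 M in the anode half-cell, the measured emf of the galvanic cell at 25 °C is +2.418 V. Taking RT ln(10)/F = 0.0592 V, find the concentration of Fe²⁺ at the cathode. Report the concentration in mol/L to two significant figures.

0.0097 M

Fe²⁺/Fe is the cathode, Na⁺/Na the anode: E°cell = +2.28 V, n = 2.
Overall reaction: Fe²⁺(aq) + 2 Na(s) → Fe(s) + 2 Na⁺(aq); Q = [Na⁺]^2/[Fe²⁺]^1.
From E = E° − (0.0592/n) log Q: log Q = (E° − E)·n/0.0592 = (+2.28 − (+2.418))·2/0.0592 = -4.6622.
So 1·log[Fe²⁺] = 2·log(0.000459) − log Q = -6.6764 − (-4.6622) = -2.0142; [Fe²⁺] = 10^(-2.0142) ≈ 0.0097 M.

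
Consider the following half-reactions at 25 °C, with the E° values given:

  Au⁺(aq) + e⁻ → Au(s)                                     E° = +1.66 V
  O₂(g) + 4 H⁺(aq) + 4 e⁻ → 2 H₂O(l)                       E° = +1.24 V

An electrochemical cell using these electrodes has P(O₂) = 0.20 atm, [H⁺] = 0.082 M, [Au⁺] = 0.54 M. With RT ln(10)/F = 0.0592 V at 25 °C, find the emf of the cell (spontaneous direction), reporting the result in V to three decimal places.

+0.479 V

Au⁺/Au is the cathode (higher E°), O₂/H₂O the anode: E°cell = +1.66 − (+1.24) = +0.42 V, n = 4.
Overall: 4 Au⁺(aq) + 2 H₂O(l) → 4 Au(s) + O₂(g) + 4 H⁺(aq)
Q = P(O₂)·[H⁺]^4 / ([Au⁺]^4); log Q = -3.973.
E = E° − (0.0592/n) log Q = +0.42 − (0.0592/4)(-3.973) = +0.479 V.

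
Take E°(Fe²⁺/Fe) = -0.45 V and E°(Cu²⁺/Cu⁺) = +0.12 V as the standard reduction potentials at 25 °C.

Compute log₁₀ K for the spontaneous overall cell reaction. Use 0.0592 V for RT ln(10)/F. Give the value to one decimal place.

19.3

Cathode: Cu²⁺/Cu⁺; anode: Fe²⁺/Fe. E°cell = +0.57 V, n = 2.
log K = nE°cell / 0.0592 = (2)(+0.57) / 0.0592 = 19.3.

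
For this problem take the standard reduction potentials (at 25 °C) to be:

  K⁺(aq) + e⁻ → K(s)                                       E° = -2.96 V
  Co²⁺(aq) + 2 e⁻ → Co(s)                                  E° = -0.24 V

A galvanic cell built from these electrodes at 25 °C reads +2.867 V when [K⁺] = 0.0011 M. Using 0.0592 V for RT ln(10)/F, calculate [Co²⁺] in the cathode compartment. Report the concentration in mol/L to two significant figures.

0.11 M

Co²⁺/Co is the cathode, K⁺/K the anode: E°cell = +2.72 V, n = 2.
Overall reaction: Co²⁺(aq) + 2 K(s) → Co(s) + 2 K⁺(aq); Q = [K⁺]^2/[Co²⁺]^1.
From E = E° − (0.0592/n) log Q: log Q = (E° − E)·n/0.0592 = (+2.72 − (+2.867))·2/0.0592 = -4.9662.
So 1·log[Co²⁺] = 2·log(0.0011) − log Q = -5.9172 − (-4.9662) = -0.9510; [Co²⁺] = 10^(-0.9510) ≈ 0.11 M.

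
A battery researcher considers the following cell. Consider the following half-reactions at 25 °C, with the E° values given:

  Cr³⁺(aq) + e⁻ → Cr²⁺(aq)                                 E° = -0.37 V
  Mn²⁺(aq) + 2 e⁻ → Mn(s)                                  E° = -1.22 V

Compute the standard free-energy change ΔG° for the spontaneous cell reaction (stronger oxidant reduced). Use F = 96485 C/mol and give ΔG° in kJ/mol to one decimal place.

-164.0 kJ/mol

Cr³⁺/Cr²⁺ (E° = -0.37 V) is the cathode; Mn²⁺/Mn (E° = -1.22 V) is the anode, so E°cell = +0.85 V.
Balancing electrons gives n = 2 (lcm of 1 and 2).
ΔG° = −nFE° = −(2)(96485)(+0.85) = -164,024 J = -164.0 kJ/mol.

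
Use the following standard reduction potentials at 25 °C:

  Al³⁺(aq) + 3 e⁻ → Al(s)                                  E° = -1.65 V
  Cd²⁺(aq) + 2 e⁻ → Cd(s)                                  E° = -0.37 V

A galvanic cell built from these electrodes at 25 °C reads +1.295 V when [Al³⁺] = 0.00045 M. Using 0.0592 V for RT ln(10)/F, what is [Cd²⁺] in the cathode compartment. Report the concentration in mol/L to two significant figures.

0.019 M

Cd²⁺/Cd is the cathode, Al³⁺/Al the anode: E°cell = +1.28 V, n = 6.
Overall reaction: 3 Cd²⁺(aq) + 2 Al(s) → 3 Cd(s) + 2 Al³⁺(aq); Q = [Al³⁺]^2/[Cd²⁺]^3.
From E = E° − (0.0592/n) log Q: log Q = (E° − E)·n/0.0592 = (+1.28 − (+1.295))·6/0.0592 = -1.5203.
So 3·log[Cd²⁺] = 2·log(0.00045) − log Q = -6.6936 − (-1.5203) = -5.1733; log[Cd²⁺] = -5.1733 / 3 = -1.7244; [Cd²⁺] = 10^(-1.7244) ≈ 0.019 M.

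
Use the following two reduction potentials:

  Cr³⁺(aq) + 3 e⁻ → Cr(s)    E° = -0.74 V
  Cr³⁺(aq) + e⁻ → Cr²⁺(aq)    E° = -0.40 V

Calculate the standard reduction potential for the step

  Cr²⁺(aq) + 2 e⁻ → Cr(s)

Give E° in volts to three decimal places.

-0.910 V

Sequential free energies add, so n₃E°₃ = n₁E°₁ + n₂E°₂.
With n₃ = 3, and the known step contributing 1×(-0.40) V, the unknown satisfies 2·E° = 3×(-0.74) − 1×(-0.40) = -1.820.
E° = -1.820 / 2 = -0.910 V.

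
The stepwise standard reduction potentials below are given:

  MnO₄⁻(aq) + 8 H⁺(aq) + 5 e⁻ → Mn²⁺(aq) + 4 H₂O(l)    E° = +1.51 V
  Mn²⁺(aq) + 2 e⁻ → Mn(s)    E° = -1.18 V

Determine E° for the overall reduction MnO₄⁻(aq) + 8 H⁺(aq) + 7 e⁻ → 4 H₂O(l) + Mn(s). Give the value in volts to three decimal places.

+0.741 V

Adding the free-energy changes (−nFE°) of the two steps gives −n₃FE°₃ = −n₁FE°₁ − n₂FE°₂.
E°₃ = (5×+1.51 + 2×-1.18) / 7 = (+5.190) / 7 = +0.741 V.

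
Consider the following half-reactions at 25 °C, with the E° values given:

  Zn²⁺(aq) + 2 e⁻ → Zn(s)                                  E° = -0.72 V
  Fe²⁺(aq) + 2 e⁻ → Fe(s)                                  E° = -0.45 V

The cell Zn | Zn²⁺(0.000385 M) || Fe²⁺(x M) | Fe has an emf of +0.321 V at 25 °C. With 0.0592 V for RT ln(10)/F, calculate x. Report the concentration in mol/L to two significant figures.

Fe²⁺/Fe is the cathode, Zn²⁺/Zn the anode: E°cell = +0.27 V, n = 2.
Overall reaction: Fe²⁺(aq) + Zn(s) → Fe(s) + Zn²⁺(aq); Q = [Zn²⁺]^1/[Fe²⁺]^1.
From E = E° − (0.0592/n) log Q: log Q = (E° − E)·n/0.0592 = (+0.27 − (+0.321))·2/0.0592 = -1.7230.
So 1·log[Fe²⁺] = 1·log(0.000385) − log Q = -3.4145 − (-1.7230) = -1.6915; [Fe²⁺] = 10^(-1.6915) ≈ 0.020 M.

0.020 M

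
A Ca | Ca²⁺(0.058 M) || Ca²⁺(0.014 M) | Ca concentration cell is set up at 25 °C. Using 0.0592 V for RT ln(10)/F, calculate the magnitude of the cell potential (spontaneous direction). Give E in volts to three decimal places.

For a concentration cell E°cell = 0. The 0.058 M side is the cathode (reduction is favoured where [Ca²⁺] is higher).
With n = 2, E = −(0.0592/2) log([Ca²⁺]ₐₙ/[Ca²⁺]꜀ₐₜ) = −(0.0592/2) log(0.014/0.058) = −(0.0592/2)(-0.617) = +0.018 V.

+0.018 V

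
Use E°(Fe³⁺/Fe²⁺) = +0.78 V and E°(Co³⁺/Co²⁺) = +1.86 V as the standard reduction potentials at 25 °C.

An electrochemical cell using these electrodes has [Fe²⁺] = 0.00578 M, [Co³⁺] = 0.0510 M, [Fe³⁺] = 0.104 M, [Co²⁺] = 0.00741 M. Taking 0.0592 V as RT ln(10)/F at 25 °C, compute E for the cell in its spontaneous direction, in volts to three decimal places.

Co³⁺/Co²⁺ is the cathode (higher E°), Fe³⁺/Fe²⁺ the anode: E°cell = +1.86 − (+0.78) = +1.08 V, n = 1.
Overall: Co³⁺(aq) + Fe²⁺(aq) → Co²⁺(aq) + Fe³⁺(aq)
Q = [Co²⁺]·[Fe³⁺] / ([Co³⁺]·[Fe²⁺]); log Q = 0.417.
E = E° − (0.0592/n) log Q = +1.08 − (0.0592/1)(0.417) = +1.055 V.

+1.055 V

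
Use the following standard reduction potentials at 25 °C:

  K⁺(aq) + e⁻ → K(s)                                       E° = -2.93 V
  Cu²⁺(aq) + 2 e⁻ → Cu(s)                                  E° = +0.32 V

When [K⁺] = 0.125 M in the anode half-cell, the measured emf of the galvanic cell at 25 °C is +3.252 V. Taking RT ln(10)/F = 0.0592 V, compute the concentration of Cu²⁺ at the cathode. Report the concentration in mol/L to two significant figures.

0.018 M

Cu²⁺/Cu is the cathode, K⁺/K the anode: E°cell = +3.25 V, n = 2.
Overall reaction: Cu²⁺(aq) + 2 K(s) → Cu(s) + 2 K⁺(aq); Q = [K⁺]^2/[Cu²⁺]^1.
From E = E° − (0.0592/n) log Q: log Q = (E° − E)·n/0.0592 = (+3.25 − (+3.252))·2/0.0592 = -0.0676.
So 1·log[Cu²⁺] = 2·log(0.125) − log Q = -1.8062 − (-0.0676) = -1.7386; [Cu²⁺] = 10^(-1.7386) ≈ 0.018 M.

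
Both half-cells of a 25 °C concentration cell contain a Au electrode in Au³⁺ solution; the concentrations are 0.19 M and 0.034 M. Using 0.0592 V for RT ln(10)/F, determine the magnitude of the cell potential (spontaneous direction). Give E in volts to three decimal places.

For a concentration cell E°cell = 0. The 0.19 M side is the cathode (reduction is favoured where [Au³⁺] is higher).
With n = 3, E = −(0.0592/3) log([Au³⁺]ₐₙ/[Au³⁺]꜀ₐₜ) = −(0.0592/3) log(0.034/0.19) = −(0.0592/3)(-0.747) = +0.015 V.

+0.015 V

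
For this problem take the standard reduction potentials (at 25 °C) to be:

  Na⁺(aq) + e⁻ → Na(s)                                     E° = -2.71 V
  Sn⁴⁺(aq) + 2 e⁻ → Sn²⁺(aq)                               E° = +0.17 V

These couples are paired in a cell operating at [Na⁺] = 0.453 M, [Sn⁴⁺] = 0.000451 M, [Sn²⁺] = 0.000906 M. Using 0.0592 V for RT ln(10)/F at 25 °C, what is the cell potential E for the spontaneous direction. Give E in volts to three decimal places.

+2.891 V

Sn⁴⁺/Sn²⁺ is the cathode (higher E°), Na⁺/Na the anode: E°cell = +0.17 − (-2.71) = +2.88 V, n = 2.
Overall: Sn⁴⁺(aq) + 2 Na(s) → Sn²⁺(aq) + 2 Na⁺(aq)
Q = [Sn²⁺]·[Na⁺]^2 / ([Sn⁴⁺]); log Q = -0.385.
E = E° − (0.0592/n) log Q = +2.88 − (0.0592/2)(-0.385) = +2.891 V.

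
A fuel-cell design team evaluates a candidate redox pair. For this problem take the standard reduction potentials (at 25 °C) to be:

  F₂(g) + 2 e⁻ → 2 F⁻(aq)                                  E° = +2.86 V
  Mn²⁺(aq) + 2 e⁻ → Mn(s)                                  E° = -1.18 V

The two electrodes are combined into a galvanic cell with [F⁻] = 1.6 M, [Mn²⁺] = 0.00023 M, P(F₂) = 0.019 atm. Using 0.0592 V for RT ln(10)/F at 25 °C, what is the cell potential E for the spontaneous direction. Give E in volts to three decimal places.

+4.085 V

F₂/F⁻ is the cathode (higher E°), Mn²⁺/Mn the anode: E°cell = +2.86 − (-1.18) = +4.04 V, n = 2.
Overall: F₂(g) + Mn(s) → 2 F⁻(aq) + Mn²⁺(aq)
Q = [F⁻]^2·[Mn²⁺] / (P(F₂)); log Q = -1.509.
E = E° − (0.0592/n) log Q = +4.04 − (0.0592/2)(-1.509) = +4.085 V.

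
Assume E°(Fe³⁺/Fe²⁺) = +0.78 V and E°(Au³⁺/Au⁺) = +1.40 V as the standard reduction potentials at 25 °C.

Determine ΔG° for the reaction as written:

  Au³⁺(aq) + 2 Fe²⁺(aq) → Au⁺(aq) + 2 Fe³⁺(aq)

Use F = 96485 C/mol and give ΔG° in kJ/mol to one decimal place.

As written, Au³⁺/Au⁺ is reduced (cathode) and Fe³⁺/Fe²⁺ is oxidised (anode), so E°cell = (+1.40) − (+0.78) = +0.62 V.
Balancing electrons gives n = 2.
ΔG° = −nFE° = −(2)(96485)(+0.62) = -119,641 J = -119.6 kJ/mol.

-119.6 kJ/mol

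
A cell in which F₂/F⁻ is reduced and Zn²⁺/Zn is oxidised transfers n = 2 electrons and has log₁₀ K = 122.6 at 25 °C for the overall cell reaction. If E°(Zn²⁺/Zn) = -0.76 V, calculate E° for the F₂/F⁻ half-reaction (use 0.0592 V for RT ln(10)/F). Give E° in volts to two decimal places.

E°cell = (0.0592/n)·log K = (0.0592/2)(122.6) = +3.629 V.
Since F₂/F⁻ is the cathode and Zn²⁺/Zn the anode, E°cell = E°(F₂/F⁻) − E°(Zn²⁺/Zn).
So E°(F₂/F⁻) = E°cell + E°(Zn²⁺/Zn) = +3.629 + (-0.76) = +2.87 V.

+2.87 V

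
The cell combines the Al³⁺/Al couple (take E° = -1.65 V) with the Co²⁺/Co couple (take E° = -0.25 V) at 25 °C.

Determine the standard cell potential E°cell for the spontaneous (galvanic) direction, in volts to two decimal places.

The Co²⁺/Co couple has the higher reduction potential, so it is the cathode; Al³⁺/Al is oxidised at the anode.
E°cell = E°(cathode) − E°(anode) = (-0.25) − (-1.65) = +1.40 V.
Since E°cell > 0, the reaction is spontaneous under standard conditions.

+1.40 V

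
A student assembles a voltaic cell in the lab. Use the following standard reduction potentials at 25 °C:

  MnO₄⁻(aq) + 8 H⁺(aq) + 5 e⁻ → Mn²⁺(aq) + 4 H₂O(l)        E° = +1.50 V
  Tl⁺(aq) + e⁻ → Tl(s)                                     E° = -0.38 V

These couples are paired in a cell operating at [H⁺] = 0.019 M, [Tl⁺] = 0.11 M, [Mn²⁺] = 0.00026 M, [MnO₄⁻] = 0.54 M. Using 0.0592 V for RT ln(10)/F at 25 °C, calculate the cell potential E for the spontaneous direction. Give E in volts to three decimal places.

MnO₄⁻/Mn²⁺ is the cathode (higher E°), Tl⁺/Tl the anode: E°cell = +1.50 − (-0.38) = +1.88 V, n = 5.
Overall: MnO₄⁻(aq) + 8 H⁺(aq) + 5 Tl(s) → Mn²⁺(aq) + 4 H₂O(l) + 5 Tl⁺(aq)
Q = [Mn²⁺]·[Tl⁺]^5 / ([MnO₄⁻]·[H⁺]^8); log Q = 5.660.
E = E° − (0.0592/n) log Q = +1.88 − (0.0592/5)(5.660) = +1.813 V.

+1.813 V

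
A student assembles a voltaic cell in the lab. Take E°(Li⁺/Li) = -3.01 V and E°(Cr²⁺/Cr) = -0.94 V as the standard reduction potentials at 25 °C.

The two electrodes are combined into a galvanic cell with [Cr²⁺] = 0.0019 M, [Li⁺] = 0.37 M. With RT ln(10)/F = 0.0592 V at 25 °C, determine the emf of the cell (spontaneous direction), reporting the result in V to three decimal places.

Cr²⁺/Cr is the cathode (higher E°), Li⁺/Li the anode: E°cell = -0.94 − (-3.01) = +2.07 V, n = 2.
Overall: Cr²⁺(aq) + 2 Li(s) → Cr(s) + 2 Li⁺(aq)
Q = [Li⁺]^2 / ([Cr²⁺]); log Q = 1.858.
E = E° − (0.0592/n) log Q = +2.07 − (0.0592/2)(1.858) = +2.015 V.

+2.015 V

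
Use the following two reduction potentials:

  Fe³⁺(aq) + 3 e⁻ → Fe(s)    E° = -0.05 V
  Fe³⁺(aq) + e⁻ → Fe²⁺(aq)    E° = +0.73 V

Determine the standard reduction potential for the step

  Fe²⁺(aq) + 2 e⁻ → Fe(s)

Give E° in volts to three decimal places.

-0.440 V

Sequential free energies add, so n₃E°₃ = n₁E°₁ + n₂E°₂.
With n₃ = 3, and the known step contributing 1×(+0.73) V, the unknown satisfies 2·E° = 3×(-0.05) − 1×(+0.73) = -0.880.
E° = -0.880 / 2 = -0.440 V.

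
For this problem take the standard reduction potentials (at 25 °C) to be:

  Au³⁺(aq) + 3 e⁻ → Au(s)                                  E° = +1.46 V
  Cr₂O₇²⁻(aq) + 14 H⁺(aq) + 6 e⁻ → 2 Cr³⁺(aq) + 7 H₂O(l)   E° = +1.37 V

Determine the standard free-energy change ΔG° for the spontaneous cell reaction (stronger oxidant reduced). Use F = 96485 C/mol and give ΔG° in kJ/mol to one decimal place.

Au³⁺/Au (E° = +1.46 V) is the cathode; Cr₂O₇²⁻/Cr³⁺ (E° = +1.37 V) is the anode, so E°cell = +0.09 V.
Balancing electrons gives n = 6 (lcm of 3 and 6).
ΔG° = −nFE° = −(6)(96485)(+0.09) = -52,102 J = -52.1 kJ/mol.

-52.1 kJ/mol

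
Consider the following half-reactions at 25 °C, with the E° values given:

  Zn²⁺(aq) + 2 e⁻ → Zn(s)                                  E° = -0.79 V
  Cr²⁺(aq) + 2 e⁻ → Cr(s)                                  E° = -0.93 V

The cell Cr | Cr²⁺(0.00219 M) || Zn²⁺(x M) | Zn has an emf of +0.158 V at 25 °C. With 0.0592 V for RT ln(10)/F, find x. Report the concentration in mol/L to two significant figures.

Zn²⁺/Zn is the cathode, Cr²⁺/Cr the anode: E°cell = +0.14 V, n = 2.
Overall reaction: Zn²⁺(aq) + Cr(s) → Zn(s) + Cr²⁺(aq); Q = [Cr²⁺]^1/[Zn²⁺]^1.
From E = E° − (0.0592/n) log Q: log Q = (E° − E)·n/0.0592 = (+0.14 − (+0.158))·2/0.0592 = -0.6081.
So 1·log[Zn²⁺] = 1·log(0.00219) − log Q = -2.6596 − (-0.6081) = -2.0515; [Zn²⁺] = 10^(-2.0515) ≈ 0.0089 M.

0.0089 M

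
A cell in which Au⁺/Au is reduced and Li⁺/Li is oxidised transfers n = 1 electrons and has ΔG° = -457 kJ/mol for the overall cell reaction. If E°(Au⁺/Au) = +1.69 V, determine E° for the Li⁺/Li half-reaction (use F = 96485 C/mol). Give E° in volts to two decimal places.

E°cell = −ΔG°/(nF) = −(-457×10³)/((1)(96485)) = +4.736 V.
Since Au⁺/Au is the cathode and Li⁺/Li the anode, E°cell = E°(Au⁺/Au) − E°(Li⁺/Li).
So E°(Li⁺/Li) = E°(Au⁺/Au) − E°cell = (+1.69) − (+4.736) = -3.05 V.

-3.05 V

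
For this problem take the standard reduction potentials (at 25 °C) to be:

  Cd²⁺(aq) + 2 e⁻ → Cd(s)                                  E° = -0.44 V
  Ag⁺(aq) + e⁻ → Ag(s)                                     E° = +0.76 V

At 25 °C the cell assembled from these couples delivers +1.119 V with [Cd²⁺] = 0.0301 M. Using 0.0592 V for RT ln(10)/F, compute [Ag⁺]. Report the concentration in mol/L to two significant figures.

0.0074 M

Ag⁺/Ag is the cathode, Cd²⁺/Cd the anode: E°cell = +1.20 V, n = 2.
Overall reaction: 2 Ag⁺(aq) + Cd(s) → 2 Ag(s) + Cd²⁺(aq); Q = [Cd²⁺]^1/[Ag⁺]^2.
From E = E° − (0.0592/n) log Q: log Q = (E° − E)·n/0.0592 = (+1.20 − (+1.119))·2/0.0592 = 2.7365.
So 2·log[Ag⁺] = 1·log(0.0301) − log Q = -1.5214 − (2.7365) = -4.2579; log[Ag⁺] = -4.2579 / 2 = -2.1290; [Ag⁺] = 10^(-2.1290) ≈ 0.0074 M.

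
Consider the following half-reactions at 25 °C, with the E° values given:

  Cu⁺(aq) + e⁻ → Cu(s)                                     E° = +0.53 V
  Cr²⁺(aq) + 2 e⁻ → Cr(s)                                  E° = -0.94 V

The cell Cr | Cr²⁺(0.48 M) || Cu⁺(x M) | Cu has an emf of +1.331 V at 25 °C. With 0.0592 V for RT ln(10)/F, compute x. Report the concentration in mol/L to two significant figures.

0.0031 M

Cu⁺/Cu is the cathode, Cr²⁺/Cr the anode: E°cell = +1.47 V, n = 2.
Overall reaction: 2 Cu⁺(aq) + Cr(s) → 2 Cu(s) + Cr²⁺(aq); Q = [Cr²⁺]^1/[Cu⁺]^2.
From E = E° − (0.0592/n) log Q: log Q = (E° − E)·n/0.0592 = (+1.47 − (+1.331))·2/0.0592 = 4.6959.
So 2·log[Cu⁺] = 1·log(0.48) − log Q = -0.3188 − (4.6959) = -5.0147; log[Cu⁺] = -5.0147 / 2 = -2.5074; [Cu⁺] = 10^(-2.5074) ≈ 0.0031 M.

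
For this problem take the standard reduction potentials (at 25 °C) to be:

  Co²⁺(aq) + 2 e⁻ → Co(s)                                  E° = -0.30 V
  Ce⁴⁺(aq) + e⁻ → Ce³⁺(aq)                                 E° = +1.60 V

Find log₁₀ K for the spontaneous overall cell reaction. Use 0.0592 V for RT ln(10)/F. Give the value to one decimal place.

64.2

Cathode: Ce⁴⁺/Ce³⁺; anode: Co²⁺/Co. E°cell = +1.90 V, n = 2.
log K = nE°cell / 0.0592 = (2)(+1.90) / 0.0592 = 64.2.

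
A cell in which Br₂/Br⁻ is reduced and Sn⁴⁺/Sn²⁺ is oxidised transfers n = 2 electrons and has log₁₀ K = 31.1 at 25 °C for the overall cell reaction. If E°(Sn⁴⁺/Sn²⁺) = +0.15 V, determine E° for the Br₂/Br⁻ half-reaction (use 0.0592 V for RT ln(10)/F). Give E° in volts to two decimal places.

E°cell = (0.0592/n)·log K = (0.0592/2)(31.1) = +0.921 V.
Since Br₂/Br⁻ is the cathode and Sn⁴⁺/Sn²⁺ the anode, E°cell = E°(Br₂/Br⁻) − E°(Sn⁴⁺/Sn²⁺).
So E°(Br₂/Br⁻) = E°cell + E°(Sn⁴⁺/Sn²⁺) = +0.921 + (+0.15) = +1.07 V.

+1.07 V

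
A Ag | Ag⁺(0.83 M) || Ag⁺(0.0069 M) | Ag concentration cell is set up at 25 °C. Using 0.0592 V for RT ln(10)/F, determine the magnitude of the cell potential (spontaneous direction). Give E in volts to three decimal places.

+0.123 V

For a concentration cell E°cell = 0. The 0.83 M side is the cathode (reduction is favoured where [Ag⁺] is higher).
With n = 1, E = −(0.0592/1) log([Ag⁺]ₐₙ/[Ag⁺]꜀ₐₜ) = −(0.0592/1) log(0.0069/0.83) = −(0.0592/1)(-2.080) = +0.123 V.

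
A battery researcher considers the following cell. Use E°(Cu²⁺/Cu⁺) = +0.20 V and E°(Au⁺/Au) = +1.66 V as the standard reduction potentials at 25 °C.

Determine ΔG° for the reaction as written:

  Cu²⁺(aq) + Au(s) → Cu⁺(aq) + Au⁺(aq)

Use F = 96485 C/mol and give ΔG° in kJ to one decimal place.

+140.9 kJ

As written, Cu²⁺/Cu⁺ is reduced (cathode) and Au⁺/Au is oxidised (anode), so E°cell = (+0.20) − (+1.66) = -1.46 V.
Balancing electrons gives n = 1.
ΔG° = −nFE° = −(1)(96485)(-1.46) = 140,868 J = +140.9 kJ.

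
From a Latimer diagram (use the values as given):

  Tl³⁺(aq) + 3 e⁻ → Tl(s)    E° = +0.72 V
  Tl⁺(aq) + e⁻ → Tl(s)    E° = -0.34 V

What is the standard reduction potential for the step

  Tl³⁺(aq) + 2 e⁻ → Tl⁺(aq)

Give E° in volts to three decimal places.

+1.250 V

Sequential free energies add, so n₃E°₃ = n₁E°₁ + n₂E°₂.
With n₃ = 3, and the known step contributing 1×(-0.34) V, the unknown satisfies 2·E° = 3×(+0.72) − 1×(-0.34) = +2.500.
E° = +2.500 / 2 = +1.250 V.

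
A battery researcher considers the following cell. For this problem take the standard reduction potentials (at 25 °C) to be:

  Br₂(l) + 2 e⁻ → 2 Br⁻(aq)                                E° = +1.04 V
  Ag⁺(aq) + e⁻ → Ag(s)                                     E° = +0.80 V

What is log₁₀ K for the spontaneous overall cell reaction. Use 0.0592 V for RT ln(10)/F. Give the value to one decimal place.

Cathode: Br₂/Br⁻; anode: Ag⁺/Ag. E°cell = +0.24 V, n = 2.
log K = nE°cell / 0.0592 = (2)(+0.24) / 0.0592 = 8.1.

8.1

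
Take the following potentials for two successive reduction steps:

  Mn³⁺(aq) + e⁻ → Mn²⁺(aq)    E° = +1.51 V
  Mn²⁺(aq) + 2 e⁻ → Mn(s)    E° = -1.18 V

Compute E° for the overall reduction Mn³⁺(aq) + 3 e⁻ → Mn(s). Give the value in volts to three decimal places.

Since ΔG° = −nFE° is additive over sequential reductions, n₃E°₃ = n₁E°₁ + n₂E°₂.
E°₃ = (1×+1.51 + 2×-1.18) / 3 = (-0.850) / 3 = -0.283 V.

-0.283 V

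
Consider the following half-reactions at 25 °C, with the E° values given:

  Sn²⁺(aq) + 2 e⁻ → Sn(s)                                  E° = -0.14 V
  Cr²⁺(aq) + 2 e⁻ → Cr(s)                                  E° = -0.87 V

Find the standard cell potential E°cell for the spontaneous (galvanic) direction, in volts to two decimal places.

+0.73 V

The Sn²⁺/Sn couple has the higher reduction potential, so it is the cathode; Cr²⁺/Cr is oxidised at the anode.
E°cell = E°(cathode) − E°(anode) = (-0.14) − (-0.87) = +0.73 V.
Since E°cell > 0, the reaction is spontaneous under standard conditions.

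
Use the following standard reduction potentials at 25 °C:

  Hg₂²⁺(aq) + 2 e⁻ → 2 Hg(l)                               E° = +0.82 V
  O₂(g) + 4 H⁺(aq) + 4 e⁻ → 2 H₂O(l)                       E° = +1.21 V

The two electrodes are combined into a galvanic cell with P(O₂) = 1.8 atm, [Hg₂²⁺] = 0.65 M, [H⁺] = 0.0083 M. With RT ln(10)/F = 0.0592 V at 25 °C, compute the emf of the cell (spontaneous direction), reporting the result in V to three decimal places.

O₂/H₂O is the cathode (higher E°), Hg₂²⁺/Hg the anode: E°cell = +1.21 − (+0.82) = +0.39 V, n = 4.
Overall: O₂(g) + 4 H⁺(aq) + 4 Hg(l) → 2 H₂O(l) + 2 Hg₂²⁺(aq)
Q = [Hg₂²⁺]^2 / (P(O₂)·[H⁺]^4); log Q = 7.694.
E = E° − (0.0592/n) log Q = +0.39 − (0.0592/4)(7.694) = +0.276 V.

+0.276 V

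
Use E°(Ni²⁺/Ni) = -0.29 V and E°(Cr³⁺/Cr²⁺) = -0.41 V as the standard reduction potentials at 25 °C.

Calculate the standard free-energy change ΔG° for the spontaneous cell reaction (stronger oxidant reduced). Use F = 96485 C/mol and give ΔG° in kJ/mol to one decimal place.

Ni²⁺/Ni (E° = -0.29 V) is the cathode; Cr³⁺/Cr²⁺ (E° = -0.41 V) is the anode, so E°cell = +0.12 V.
Balancing electrons gives n = 2 (lcm of 2 and 1).
ΔG° = −nFE° = −(2)(96485)(+0.12) = -23,156 J = -23.2 kJ/mol.

-23.2 kJ/mol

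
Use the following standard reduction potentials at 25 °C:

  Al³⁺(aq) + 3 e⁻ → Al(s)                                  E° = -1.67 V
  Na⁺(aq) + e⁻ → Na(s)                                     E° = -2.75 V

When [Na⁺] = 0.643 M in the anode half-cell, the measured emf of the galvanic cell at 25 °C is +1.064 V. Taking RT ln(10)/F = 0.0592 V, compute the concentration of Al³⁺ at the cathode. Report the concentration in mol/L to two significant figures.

0.041 M

Al³⁺/Al is the cathode, Na⁺/Na the anode: E°cell = +1.08 V, n = 3.
Overall reaction: Al³⁺(aq) + 3 Na(s) → Al(s) + 3 Na⁺(aq); Q = [Na⁺]^3/[Al³⁺]^1.
From E = E° − (0.0592/n) log Q: log Q = (E° − E)·n/0.0592 = (+1.08 − (+1.064))·3/0.0592 = 0.8108.
So 1·log[Al³⁺] = 3·log(0.643) − log Q = -0.5754 − (0.8108) = -1.3862; [Al³⁺] = 10^(-1.3862) ≈ 0.041 M.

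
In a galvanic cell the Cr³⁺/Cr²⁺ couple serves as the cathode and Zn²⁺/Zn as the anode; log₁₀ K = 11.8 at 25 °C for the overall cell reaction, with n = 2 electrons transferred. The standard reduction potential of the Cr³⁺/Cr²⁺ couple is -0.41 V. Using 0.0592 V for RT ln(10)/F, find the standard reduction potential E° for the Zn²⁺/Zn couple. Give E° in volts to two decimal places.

-0.76 V

E°cell = (0.0592/n)·log K = (0.0592/2)(11.8) = +0.349 V.
Since Cr³⁺/Cr²⁺ is the cathode and Zn²⁺/Zn the anode, E°cell = E°(Cr³⁺/Cr²⁺) − E°(Zn²⁺/Zn).
So E°(Zn²⁺/Zn) = E°(Cr³⁺/Cr²⁺) − E°cell = (-0.41) − (+0.349) = -0.76 V.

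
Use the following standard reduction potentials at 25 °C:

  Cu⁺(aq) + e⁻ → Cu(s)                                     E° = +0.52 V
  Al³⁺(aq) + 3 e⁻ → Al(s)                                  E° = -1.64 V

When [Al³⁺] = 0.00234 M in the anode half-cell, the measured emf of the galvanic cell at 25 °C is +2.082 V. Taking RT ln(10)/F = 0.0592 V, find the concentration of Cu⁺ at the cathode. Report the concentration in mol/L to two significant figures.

Cu⁺/Cu is the cathode, Al³⁺/Al the anode: E°cell = +2.16 V, n = 3.
Overall reaction: 3 Cu⁺(aq) + Al(s) → 3 Cu(s) + Al³⁺(aq); Q = [Al³⁺]^1/[Cu⁺]^3.
From E = E° − (0.0592/n) log Q: log Q = (E° − E)·n/0.0592 = (+2.16 − (+2.082))·3/0.0592 = 3.9527.
So 3·log[Cu⁺] = 1·log(0.00234) − log Q = -2.6308 − (3.9527) = -6.5835; log[Cu⁺] = -6.5835 / 3 = -2.1945; [Cu⁺] = 10^(-2.1945) ≈ 0.0064 M.

0.0064 M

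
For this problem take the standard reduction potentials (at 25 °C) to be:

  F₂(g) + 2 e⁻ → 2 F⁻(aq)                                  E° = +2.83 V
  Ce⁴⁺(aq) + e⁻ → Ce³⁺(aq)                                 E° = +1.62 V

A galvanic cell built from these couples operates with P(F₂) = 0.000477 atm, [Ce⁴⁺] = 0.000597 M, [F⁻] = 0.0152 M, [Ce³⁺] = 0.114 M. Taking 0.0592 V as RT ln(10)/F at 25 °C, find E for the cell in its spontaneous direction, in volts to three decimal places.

+1.354 V

F₂/F⁻ is the cathode (higher E°), Ce⁴⁺/Ce³⁺ the anode: E°cell = +2.83 − (+1.62) = +1.21 V, n = 2.
Overall: F₂(g) + 2 Ce³⁺(aq) → 2 F⁻(aq) + 2 Ce⁴⁺(aq)
Q = [F⁻]^2·[Ce⁴⁺]^2 / (P(F₂)·[Ce³⁺]^2); log Q = -4.877.
E = E° − (0.0592/n) log Q = +1.21 − (0.0592/2)(-4.877) = +1.354 V.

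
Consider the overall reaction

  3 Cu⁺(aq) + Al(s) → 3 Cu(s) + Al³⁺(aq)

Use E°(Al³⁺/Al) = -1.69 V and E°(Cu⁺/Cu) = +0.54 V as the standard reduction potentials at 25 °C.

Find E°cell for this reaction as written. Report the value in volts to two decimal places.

+2.23 V

The Cu⁺/Cu couple has the higher reduction potential, so it is the cathode; Al³⁺/Al is oxidised at the anode.
E°cell = E°(cathode) − E°(anode) = (+0.54) − (-1.69) = +2.23 V.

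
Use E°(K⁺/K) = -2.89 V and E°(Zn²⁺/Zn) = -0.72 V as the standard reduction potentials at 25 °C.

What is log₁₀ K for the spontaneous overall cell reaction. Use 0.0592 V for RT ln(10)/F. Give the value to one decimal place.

73.3

Cathode: Zn²⁺/Zn; anode: K⁺/K. E°cell = +2.17 V, n = 2.
log K = nE°cell / 0.0592 = (2)(+2.17) / 0.0592 = 73.3.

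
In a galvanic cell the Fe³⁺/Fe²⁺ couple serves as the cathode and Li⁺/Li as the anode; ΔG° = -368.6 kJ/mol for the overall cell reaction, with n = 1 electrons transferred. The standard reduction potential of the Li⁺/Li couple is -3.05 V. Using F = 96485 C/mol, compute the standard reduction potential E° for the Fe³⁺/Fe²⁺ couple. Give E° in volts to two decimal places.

E°cell = −ΔG°/(nF) = −(-368.6×10³)/((1)(96485)) = +3.820 V.
Since Fe³⁺/Fe²⁺ is the cathode and Li⁺/Li the anode, E°cell = E°(Fe³⁺/Fe²⁺) − E°(Li⁺/Li).
So E°(Fe³⁺/Fe²⁺) = E°cell + E°(Li⁺/Li) = +3.820 + (-3.05) = +0.77 V.

+0.77 V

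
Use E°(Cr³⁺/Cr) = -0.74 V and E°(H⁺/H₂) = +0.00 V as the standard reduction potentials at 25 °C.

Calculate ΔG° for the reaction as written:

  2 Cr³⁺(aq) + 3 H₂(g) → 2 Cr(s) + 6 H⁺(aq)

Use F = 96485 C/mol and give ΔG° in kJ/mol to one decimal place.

As written, Cr³⁺/Cr is reduced (cathode) and H⁺/H₂ is oxidised (anode), so E°cell = (-0.74) − (+0.00) = -0.74 V.
Balancing electrons gives n = 6.
ΔG° = −nFE° = −(6)(96485)(-0.74) = 428,393 J = +428.4 kJ/mol.

+428.4 kJ/mol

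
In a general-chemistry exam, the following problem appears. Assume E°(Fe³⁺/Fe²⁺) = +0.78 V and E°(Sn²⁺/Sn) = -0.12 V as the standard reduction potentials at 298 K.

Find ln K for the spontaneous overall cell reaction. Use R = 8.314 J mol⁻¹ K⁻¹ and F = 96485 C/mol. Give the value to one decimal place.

Cathode: Fe³⁺/Fe²⁺; anode: Sn²⁺/Sn. E°cell = (+0.78) − (-0.12) = +0.90 V, with n = 2.
ΔG° = −nFE° = −RT ln K, so ln K = nFE°/(RT) = (2)(96485)(+0.90) / ((8.314)(298)) = 70.098.

70.1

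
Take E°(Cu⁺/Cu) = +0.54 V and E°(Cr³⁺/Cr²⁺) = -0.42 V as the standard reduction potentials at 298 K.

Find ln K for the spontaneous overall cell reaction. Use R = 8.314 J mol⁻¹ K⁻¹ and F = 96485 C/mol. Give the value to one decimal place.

Cathode: Cu⁺/Cu; anode: Cr³⁺/Cr²⁺. E°cell = (+0.54) − (-0.42) = +0.96 V, with n = 1.
ΔG° = −nFE° = −RT ln K, so ln K = nFE°/(RT) = (1)(96485)(+0.96) / ((8.314)(298)) = 37.386.

37.4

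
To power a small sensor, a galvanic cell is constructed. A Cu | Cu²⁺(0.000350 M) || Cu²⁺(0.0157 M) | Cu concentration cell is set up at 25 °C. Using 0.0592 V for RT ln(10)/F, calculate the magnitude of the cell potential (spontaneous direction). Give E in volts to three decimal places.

For a concentration cell E°cell = 0. The 0.0157 M side is the cathode (reduction is favoured where [Cu²⁺] is higher).
With n = 2, E = −(0.0592/2) log([Cu²⁺]ₐₙ/[Cu²⁺]꜀ₐₜ) = −(0.0592/2) log(0.00035/0.0157) = −(0.0592/2)(-1.652) = +0.049 V.

+0.049 V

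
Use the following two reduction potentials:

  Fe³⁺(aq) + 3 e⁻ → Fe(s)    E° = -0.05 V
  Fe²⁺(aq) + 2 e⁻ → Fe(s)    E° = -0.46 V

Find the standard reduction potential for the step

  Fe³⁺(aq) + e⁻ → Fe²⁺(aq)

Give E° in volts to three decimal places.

Sequential free energies add, so n₃E°₃ = n₁E°₁ + n₂E°₂.
With n₃ = 3, and the known step contributing 2×(-0.46) V, the unknown satisfies 1·E° = 3×(-0.05) − 2×(-0.46) = +0.770.
E° = +0.770 / 1 = +0.770 V.

+0.770 V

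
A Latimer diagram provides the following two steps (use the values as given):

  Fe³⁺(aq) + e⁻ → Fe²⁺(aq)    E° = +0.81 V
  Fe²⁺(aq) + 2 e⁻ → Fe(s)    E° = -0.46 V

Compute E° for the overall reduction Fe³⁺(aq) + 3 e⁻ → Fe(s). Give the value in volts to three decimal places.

-0.037 V

Adding the free-energy changes (−nFE°) of the two steps gives −n₃FE°₃ = −n₁FE°₁ − n₂FE°₂.
E°₃ = (1×+0.81 + 2×-0.46) / 3 = (-0.110) / 3 = -0.037 V.
Simply averaging or adding the two E° values would be wrong; the electron-weighted sum is required.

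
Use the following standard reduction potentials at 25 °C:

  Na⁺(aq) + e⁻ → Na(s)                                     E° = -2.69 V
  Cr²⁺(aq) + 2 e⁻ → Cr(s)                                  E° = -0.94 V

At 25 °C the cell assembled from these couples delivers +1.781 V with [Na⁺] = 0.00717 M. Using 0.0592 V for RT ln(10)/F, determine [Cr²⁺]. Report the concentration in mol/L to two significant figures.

Cr²⁺/Cr is the cathode, Na⁺/Na the anode: E°cell = +1.75 V, n = 2.
Overall reaction: Cr²⁺(aq) + 2 Na(s) → Cr(s) + 2 Na⁺(aq); Q = [Na⁺]^2/[Cr²⁺]^1.
From E = E° − (0.0592/n) log Q: log Q = (E° − E)·n/0.0592 = (+1.75 − (+1.781))·2/0.0592 = -1.0473.
So 1·log[Cr²⁺] = 2·log(0.00717) − log Q = -4.2890 − (-1.0473) = -3.2417; [Cr²⁺] = 10^(-3.2417) ≈ 0.00057 M.

0.00057 M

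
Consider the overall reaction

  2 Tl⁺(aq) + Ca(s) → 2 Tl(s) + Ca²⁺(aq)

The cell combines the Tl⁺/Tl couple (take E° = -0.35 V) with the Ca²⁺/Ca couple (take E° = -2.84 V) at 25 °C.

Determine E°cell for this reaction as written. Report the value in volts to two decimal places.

The Tl⁺/Tl couple has the higher reduction potential, so it is the cathode; Ca²⁺/Ca is oxidised at the anode.
E°cell = E°(cathode) − E°(anode) = (-0.35) − (-2.84) = +2.49 V.

+2.49 V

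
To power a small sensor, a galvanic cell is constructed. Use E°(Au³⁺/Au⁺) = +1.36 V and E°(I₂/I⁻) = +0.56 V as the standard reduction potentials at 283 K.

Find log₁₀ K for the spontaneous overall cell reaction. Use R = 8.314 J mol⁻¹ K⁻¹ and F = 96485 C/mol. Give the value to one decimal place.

28.5

Cathode: Au³⁺/Au⁺; anode: I₂/I⁻. E°cell = (+1.36) − (+0.56) = +0.80 V, with n = 2.
ΔG° = −nFE° = −RT ln K, so ln K = nFE°/(RT) = (2)(96485)(+0.80) / ((8.314)(283)) = 65.612.
log₁₀ K = 65.612 / ln 10 = 28.5.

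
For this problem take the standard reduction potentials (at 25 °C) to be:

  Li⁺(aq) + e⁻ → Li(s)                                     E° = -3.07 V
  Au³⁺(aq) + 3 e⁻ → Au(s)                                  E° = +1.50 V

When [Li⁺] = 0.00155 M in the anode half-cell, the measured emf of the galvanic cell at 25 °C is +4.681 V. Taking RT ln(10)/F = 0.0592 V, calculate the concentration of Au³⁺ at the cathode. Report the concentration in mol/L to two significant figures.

0.0016 M

Au³⁺/Au is the cathode, Li⁺/Li the anode: E°cell = +4.57 V, n = 3.
Overall reaction: Au³⁺(aq) + 3 Li(s) → Au(s) + 3 Li⁺(aq); Q = [Li⁺]^3/[Au³⁺]^1.
From E = E° − (0.0592/n) log Q: log Q = (E° − E)·n/0.0592 = (+4.57 − (+4.681))·3/0.0592 = -5.6250.
So 1·log[Au³⁺] = 3·log(0.00155) − log Q = -8.4290 − (-5.6250) = -2.8040; [Au³⁺] = 10^(-2.8040) ≈ 0.0016 M.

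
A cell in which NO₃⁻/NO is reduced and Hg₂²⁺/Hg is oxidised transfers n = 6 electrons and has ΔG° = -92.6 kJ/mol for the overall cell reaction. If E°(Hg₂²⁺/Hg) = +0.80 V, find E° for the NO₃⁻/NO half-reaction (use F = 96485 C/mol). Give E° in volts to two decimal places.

+0.96 V

E°cell = −ΔG°/(nF) = −(-92.6×10³)/((6)(96485)) = +0.160 V.
Since NO₃⁻/NO is the cathode and Hg₂²⁺/Hg the anode, E°cell = E°(NO₃⁻/NO) − E°(Hg₂²⁺/Hg).
So E°(NO₃⁻/NO) = E°cell + E°(Hg₂²⁺/Hg) = +0.160 + (+0.80) = +0.96 V.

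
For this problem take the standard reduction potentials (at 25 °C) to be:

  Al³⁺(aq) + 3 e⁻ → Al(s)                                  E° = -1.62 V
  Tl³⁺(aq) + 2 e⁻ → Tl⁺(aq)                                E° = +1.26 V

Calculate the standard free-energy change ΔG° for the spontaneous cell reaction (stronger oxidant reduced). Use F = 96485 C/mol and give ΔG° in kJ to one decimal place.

-1667.3 kJ

Tl³⁺/Tl⁺ (E° = +1.26 V) is the cathode; Al³⁺/Al (E° = -1.62 V) is the anode, so E°cell = +2.88 V.
Balancing electrons gives n = 6 (lcm of 2 and 3).
ΔG° = −nFE° = −(6)(96485)(+2.88) = -1,667,261 J = -1667.3 kJ.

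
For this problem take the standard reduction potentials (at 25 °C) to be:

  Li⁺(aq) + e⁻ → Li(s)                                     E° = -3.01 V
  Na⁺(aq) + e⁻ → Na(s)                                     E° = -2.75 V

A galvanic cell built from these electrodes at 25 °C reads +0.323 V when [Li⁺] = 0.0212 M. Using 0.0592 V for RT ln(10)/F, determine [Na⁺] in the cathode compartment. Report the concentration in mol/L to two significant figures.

0.25 M

Na⁺/Na is the cathode, Li⁺/Li the anode: E°cell = +0.26 V, n = 1.
Overall reaction: Na⁺(aq) + Li(s) → Na(s) + Li⁺(aq); Q = [Li⁺]^1/[Na⁺]^1.
From E = E° − (0.0592/n) log Q: log Q = (E° − E)·n/0.0592 = (+0.26 − (+0.323))·1/0.0592 = -1.0642.
So 1·log[Na⁺] = 1·log(0.0212) − log Q = -1.6737 − (-1.0642) = -0.6095; [Na⁺] = 10^(-0.6095) ≈ 0.25 M.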